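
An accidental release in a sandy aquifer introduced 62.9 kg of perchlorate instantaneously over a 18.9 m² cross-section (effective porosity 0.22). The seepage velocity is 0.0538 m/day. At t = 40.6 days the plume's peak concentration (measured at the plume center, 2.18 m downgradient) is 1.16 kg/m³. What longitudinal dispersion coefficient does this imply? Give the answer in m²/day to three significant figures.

At the plume center C_max = M/(n_e·A·√(4πDt)), so D = M²/(4πt·(n_e·A·C_max)²).
n_e·A·C_max = 0.22 × 18.9 × 1.16 = 4.823 kg/m.
D = 62.9²/(4π × 40.6 × 4.823²) = 0.333 m²/day.

0.333 m²/day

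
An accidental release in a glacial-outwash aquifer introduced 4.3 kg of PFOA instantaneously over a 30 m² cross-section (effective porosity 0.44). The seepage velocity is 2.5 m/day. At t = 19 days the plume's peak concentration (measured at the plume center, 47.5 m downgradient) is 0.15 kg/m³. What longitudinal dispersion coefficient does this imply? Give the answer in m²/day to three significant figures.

At the plume center C_max = M/(n_e·A·√(4πDt)), so D = M²/(4πt·(n_e·A·C_max)²).
n_e·A·C_max = 0.44 × 30 × 0.15 = 1.980 kg/m.
D = 4.3²/(4π × 19 × 1.980²) = 0.0198 m²/day.

0.0198 m²/day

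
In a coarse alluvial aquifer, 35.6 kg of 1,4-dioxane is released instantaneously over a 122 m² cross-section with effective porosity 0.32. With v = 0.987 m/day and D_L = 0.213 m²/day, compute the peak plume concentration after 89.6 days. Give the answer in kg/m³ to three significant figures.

0.0589 kg/m³

The peak of an instantaneous 1D plume sits at x = vt; there the Gaussian factor is 1 and C_max = M/(n_e·A·√(4πDt)), where n_e·A is the pore area the mass is dissolved in.
√(4πDt) = √(4π × 0.213 × 89.6) = 15.49 m, so C_max = 35.6/(0.32 × 122 × 15.49) = 0.0589 kg/m³.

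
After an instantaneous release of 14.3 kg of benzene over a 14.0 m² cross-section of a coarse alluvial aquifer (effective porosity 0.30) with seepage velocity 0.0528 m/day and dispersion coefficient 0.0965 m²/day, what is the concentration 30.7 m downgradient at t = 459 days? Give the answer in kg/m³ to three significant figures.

0.114 kg/m³

For an instantaneous plane source, C(x,t) = M/(n_e·A·√(4πDt)) · exp(−(x−vt)²/(4Dt)), with n_e·A the pore (flow) area.
Plume center vt = 0.0528 × 459 = 24.2352 m, so the well at 30.7 m is 6.4648 m downgradient of the peak.
√(4πDt) = 23.59 m, giving peak height M/(n_e·A·√(4πDt)) = 14.3/(0.30 × 14.0 × 23.59) = 0.1443 kg/m³.
(x−vt)²/(4Dt) = (6.4648)²/(4 × 0.0965 × 459) = 0.2359; exp(−0.2359) = 0.7899.
C = 0.1443 × 0.7899 = 0.114 kg/m³.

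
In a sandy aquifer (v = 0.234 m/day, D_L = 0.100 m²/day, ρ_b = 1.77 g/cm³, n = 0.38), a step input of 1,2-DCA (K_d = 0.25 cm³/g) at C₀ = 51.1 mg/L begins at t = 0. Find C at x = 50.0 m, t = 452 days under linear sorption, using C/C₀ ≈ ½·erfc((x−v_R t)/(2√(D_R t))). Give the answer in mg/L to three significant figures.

22.0 mg/L

Retardation factor R = 1 + ρ_b·K_d/n = 1 + 1.77 × 0.25/0.38 = 2.164.
Sorption retards both mechanisms: v_R = v/R = 0.1081 m/day, D_R = D/R = 0.04621 m²/day.
v_R·t = 0.1081 × 452 = 48.8612 m; 2√(D_R t) = 9.140 m; argument = (50.0 − 48.8612)/9.140 = 0.1246.
C = C₀ × ½·erfc(0.1246) = 51.1 × 0.4301 = 22.0 mg/L.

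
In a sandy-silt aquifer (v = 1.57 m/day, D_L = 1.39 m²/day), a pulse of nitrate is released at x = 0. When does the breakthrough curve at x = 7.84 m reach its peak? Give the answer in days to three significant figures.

4.46 days

For the 1D instantaneous-source solution, setting ∂C/∂t = 0 at fixed x gives v²t² + 2Dt − x² = 0, so t = (√(D² + v²x²) − D)/v².
√(D² + v²x²) = √(1.39² + 1.57² × 7.84²) = 12.39; v² = 2.4649.
t = (12.39 − 1.39)/2.4649 = 4.46 days (vs. the pure-advection estimate x/v = 4.99 d).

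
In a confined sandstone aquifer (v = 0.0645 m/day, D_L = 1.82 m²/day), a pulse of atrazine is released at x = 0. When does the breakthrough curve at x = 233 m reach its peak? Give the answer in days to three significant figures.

For the 1D instantaneous-source solution, setting ∂C/∂t = 0 at fixed x gives v²t² + 2Dt − x² = 0, so t = (√(D² + v²x²) − D)/v².
√(D² + v²x²) = √(1.82² + 0.0645² × 233²) = 15.14; v² = 0.00416025.
t = (15.14 − 1.82)/0.00416025 = 3200 days (vs. the pure-advection estimate x/v = 3610 d).

3200 days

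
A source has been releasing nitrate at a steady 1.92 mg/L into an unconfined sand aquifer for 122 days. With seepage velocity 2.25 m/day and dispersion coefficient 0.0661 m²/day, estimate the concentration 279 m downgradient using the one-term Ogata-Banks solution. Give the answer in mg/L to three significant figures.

0.252 mg/L

For a continuous step input, C/C₀ ≈ ½·erfc((x−vt)/(2√(Dt))).
vt = 2.25 × 122 = 274.5 m and 2√(Dt) = 2√(0.0661 × 122) = 5.680 m.
Argument (x−vt)/(2√(Dt)) = (279 − 274.5)/5.680 = 0.7923; ½·erfc(0.7923) = 0.1313.
C = 1.92 × 0.1313 = 0.252 mg/L.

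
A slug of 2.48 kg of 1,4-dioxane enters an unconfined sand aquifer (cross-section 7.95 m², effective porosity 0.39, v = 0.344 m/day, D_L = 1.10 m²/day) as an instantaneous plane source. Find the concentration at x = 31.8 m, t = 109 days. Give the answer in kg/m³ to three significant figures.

0.0193 kg/m³

For an instantaneous plane source, C(x,t) = M/(n_e·A·√(4πDt)) · exp(−(x−vt)²/(4Dt)), with n_e·A the pore (flow) area.
Plume center vt = 0.344 × 109 = 37.496 m, so the well at 31.8 m is 5.696 m upgradient of the peak.
√(4πDt) = 38.82 m, giving peak height M/(n_e·A·√(4πDt)) = 2.48/(0.39 × 7.95 × 38.82) = 0.02060 kg/m³.
(x−vt)²/(4Dt) = (-5.696)²/(4 × 1.10 × 109) = 0.06765; exp(−0.06765) = 0.9346.
C = 0.02060 × 0.9346 = 0.0193 kg/m³.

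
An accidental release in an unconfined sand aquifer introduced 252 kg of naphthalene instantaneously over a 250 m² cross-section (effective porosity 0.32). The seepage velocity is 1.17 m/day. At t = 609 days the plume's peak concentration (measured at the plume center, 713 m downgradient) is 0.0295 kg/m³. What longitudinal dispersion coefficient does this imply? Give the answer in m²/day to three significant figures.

At the plume center C_max = M/(n_e·A·√(4πDt)), so D = M²/(4πt·(n_e·A·C_max)²).
n_e·A·C_max = 0.32 × 250 × 0.0295 = 2.360 kg/m.
D = 252²/(4π × 609 × 2.360²) = 1.49 m²/day.

1.49 m²/day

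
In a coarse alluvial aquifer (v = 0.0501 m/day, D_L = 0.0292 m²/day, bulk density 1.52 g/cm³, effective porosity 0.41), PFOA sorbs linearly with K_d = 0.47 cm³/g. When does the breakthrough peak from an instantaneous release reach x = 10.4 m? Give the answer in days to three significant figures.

538 days

Retardation factor R = 1 + ρ_b·K_d/n = 1 + 1.52 × 0.47/0.41 = 2.742.
Sorption retards both mechanisms: v_R = v/R = 0.01827 m/day, D_R = D/R = 0.01065 m²/day.
Peak time from v_R²t² + 2D_R t − x² = 0: t = (√(D_R² + v_R²x²) − D_R)/v_R².
√(D_R² + v_R²x²) = √(0.01065² + 0.01827² × 10.4²) = 0.1903; v_R² = 0.0003338.
t = (0.1903 − 0.01065)/0.0003338 = 538 days.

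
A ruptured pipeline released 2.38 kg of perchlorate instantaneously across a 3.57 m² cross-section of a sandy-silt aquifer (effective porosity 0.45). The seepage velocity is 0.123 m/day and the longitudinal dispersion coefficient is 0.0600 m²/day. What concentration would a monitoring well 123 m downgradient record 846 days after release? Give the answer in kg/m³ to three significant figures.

0.0100 kg/m³

For an instantaneous plane source, C(x,t) = M/(n_e·A·√(4πDt)) · exp(−(x−vt)²/(4Dt)), with n_e·A the pore (flow) area.
Plume center vt = 0.123 × 846 = 104.058 m, so the well at 123 m is 18.942 m downgradient of the peak.
√(4πDt) = 25.26 m, giving peak height M/(n_e·A·√(4πDt)) = 2.38/(0.45 × 3.57 × 25.26) = 0.05865 kg/m³.
(x−vt)²/(4Dt) = (18.942)²/(4 × 0.0600 × 846) = 1.767; exp(−1.767) = 0.1708.
C = 0.05865 × 0.1708 = 0.0100 kg/m³.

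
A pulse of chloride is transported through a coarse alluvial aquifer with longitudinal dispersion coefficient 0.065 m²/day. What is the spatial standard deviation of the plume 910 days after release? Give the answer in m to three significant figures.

Dispersive spreading gives a Gaussian with σ² = 2Dt; advection only shifts the center.
σ = √(2 × 0.065 × 910) = 10.9 m.

10.9 m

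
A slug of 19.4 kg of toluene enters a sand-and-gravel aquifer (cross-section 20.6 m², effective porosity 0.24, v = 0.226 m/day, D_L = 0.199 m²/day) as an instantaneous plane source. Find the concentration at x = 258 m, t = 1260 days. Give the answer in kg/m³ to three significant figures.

0.0342 kg/m³

For an instantaneous plane source, C(x,t) = M/(n_e·A·√(4πDt)) · exp(−(x−vt)²/(4Dt)), with n_e·A the pore (flow) area.
Plume center vt = 0.226 × 1260 = 284.76 m, so the well at 258 m is 26.76 m upgradient of the peak.
√(4πDt) = 56.13 m, giving peak height M/(n_e·A·√(4πDt)) = 19.4/(0.24 × 20.6 × 56.13) = 0.06991 kg/m³.
(x−vt)²/(4Dt) = (-26.76)²/(4 × 0.199 × 1260) = 0.7140; exp(−0.7140) = 0.4897.
C = 0.06991 × 0.4897 = 0.0342 kg/m³.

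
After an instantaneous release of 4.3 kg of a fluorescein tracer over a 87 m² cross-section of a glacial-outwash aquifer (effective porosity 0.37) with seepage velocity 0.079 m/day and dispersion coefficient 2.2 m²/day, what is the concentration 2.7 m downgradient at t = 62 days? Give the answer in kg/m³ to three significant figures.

For an instantaneous plane source, C(x,t) = M/(n_e·A·√(4πDt)) · exp(−(x−vt)²/(4Dt)), with n_e·A the pore (flow) area.
Plume center vt = 0.079 × 62 = 4.898 m, so the well at 2.7 m is 2.198 m upgradient of the peak.
√(4πDt) = 41.40 m, giving peak height M/(n_e·A·√(4πDt)) = 4.3/(0.37 × 87 × 41.40) = 0.003227 kg/m³.
(x−vt)²/(4Dt) = (-2.198)²/(4 × 2.2 × 62) = 0.008855; exp(−0.008855) = 0.9912.
C = 0.003227 × 0.9912 = 0.00320 kg/m³.

0.00320 kg/m³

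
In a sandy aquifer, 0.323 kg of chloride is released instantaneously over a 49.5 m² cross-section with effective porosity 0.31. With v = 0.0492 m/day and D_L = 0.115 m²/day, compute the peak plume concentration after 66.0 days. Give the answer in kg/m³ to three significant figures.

The peak of an instantaneous 1D plume sits at x = vt; there the Gaussian factor is 1 and C_max = M/(n_e·A·√(4πDt)), where n_e·A is the pore area the mass is dissolved in.
√(4πDt) = √(4π × 0.115 × 66.0) = 9.766 m, so C_max = 0.323/(0.31 × 49.5 × 9.766) = 0.00216 kg/m³.

0.00216 kg/m³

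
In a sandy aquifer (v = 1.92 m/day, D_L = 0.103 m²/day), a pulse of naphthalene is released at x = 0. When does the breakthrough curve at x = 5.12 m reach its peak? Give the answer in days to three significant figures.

2.64 days

For the 1D instantaneous-source solution, setting ∂C/∂t = 0 at fixed x gives v²t² + 2Dt − x² = 0, so t = (√(D² + v²x²) − D)/v².
√(D² + v²x²) = √(0.103² + 1.92² × 5.12²) = 9.831; v² = 3.6864.
t = (9.831 − 0.103)/3.6864 = 2.64 days (vs. the pure-advection estimate x/v = 2.67 d).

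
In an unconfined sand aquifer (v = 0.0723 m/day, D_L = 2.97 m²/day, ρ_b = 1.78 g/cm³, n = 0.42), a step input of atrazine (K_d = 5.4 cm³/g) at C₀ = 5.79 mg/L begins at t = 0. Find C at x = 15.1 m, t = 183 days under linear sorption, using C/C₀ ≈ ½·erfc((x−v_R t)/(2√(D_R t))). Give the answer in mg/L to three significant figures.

0.0899 mg/L

Retardation factor R = 1 + ρ_b·K_d/n = 1 + 1.78 × 5.4/0.42 = 23.89.
Sorption retards both mechanisms: v_R = v/R = 0.003026 m/day, D_R = D/R = 0.1243 m²/day.
v_R·t = 0.003026 × 183 = 0.553758 m; 2√(D_R t) = 9.539 m; argument = (15.1 − 0.553758)/9.539 = 1.525.
C = C₀ × ½·erfc(1.525) = 5.79 × 0.01552 = 0.0899 mg/L.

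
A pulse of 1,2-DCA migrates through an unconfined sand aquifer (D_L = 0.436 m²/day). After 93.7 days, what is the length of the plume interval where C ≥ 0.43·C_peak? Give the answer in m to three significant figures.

23.5 m

The plume is Gaussian with σ = √(2Dt) = √(2 × 0.436 × 93.7) = 9.039 m.
C/C_peak = exp(−Δx²/(2σ²)) = 0.43 ⇒ Δx = σ·√(−2 ln 0.43) = 9.039 × 1.299 = 11.74 m.
Width = 2Δx = 23.5 m.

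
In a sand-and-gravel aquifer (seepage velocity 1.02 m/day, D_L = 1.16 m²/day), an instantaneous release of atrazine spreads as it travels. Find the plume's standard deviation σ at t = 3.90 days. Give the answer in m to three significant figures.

3.01 m

Dispersive spreading gives a Gaussian with σ² = 2Dt; advection only shifts the center.
σ = √(2 × 1.16 × 3.90) = 3.01 m.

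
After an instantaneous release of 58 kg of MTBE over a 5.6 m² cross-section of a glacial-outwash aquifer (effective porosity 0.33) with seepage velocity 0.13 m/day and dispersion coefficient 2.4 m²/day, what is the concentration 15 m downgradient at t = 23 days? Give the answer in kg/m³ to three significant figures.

0.620 kg/m³

For an instantaneous plane source, C(x,t) = M/(n_e·A·√(4πDt)) · exp(−(x−vt)²/(4Dt)), with n_e·A the pore (flow) area.
Plume center vt = 0.13 × 23 = 2.99 m, so the well at 15 m is 12.01 m downgradient of the peak.
√(4πDt) = 26.34 m, giving peak height M/(n_e·A·√(4πDt)) = 58/(0.33 × 5.6 × 26.34) = 1.192 kg/m³.
(x−vt)²/(4Dt) = (12.01)²/(4 × 2.4 × 23) = 0.6533; exp(−0.6533) = 0.5203.
C = 1.192 × 0.5203 = 0.620 kg/m³.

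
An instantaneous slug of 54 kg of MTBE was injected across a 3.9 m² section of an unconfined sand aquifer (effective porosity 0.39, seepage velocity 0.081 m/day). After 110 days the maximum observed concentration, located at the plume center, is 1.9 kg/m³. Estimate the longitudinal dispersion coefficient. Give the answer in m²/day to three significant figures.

At the plume center C_max = M/(n_e·A·√(4πDt)), so D = M²/(4πt·(n_e·A·C_max)²).
n_e·A·C_max = 0.39 × 3.9 × 1.9 = 2.890 kg/m.
D = 54²/(4π × 110 × 2.890²) = 0.253 m²/day.

0.253 m²/day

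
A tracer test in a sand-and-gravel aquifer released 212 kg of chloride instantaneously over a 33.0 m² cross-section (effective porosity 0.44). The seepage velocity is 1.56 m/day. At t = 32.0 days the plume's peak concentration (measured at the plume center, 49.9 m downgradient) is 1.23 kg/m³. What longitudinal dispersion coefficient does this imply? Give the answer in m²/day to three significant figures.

At the plume center C_max = M/(n_e·A·√(4πDt)), so D = M²/(4πt·(n_e·A·C_max)²).
n_e·A·C_max = 0.44 × 33.0 × 1.23 = 17.86 kg/m.
D = 212²/(4π × 32.0 × 17.86²) = 0.350 m²/day.

0.350 m²/day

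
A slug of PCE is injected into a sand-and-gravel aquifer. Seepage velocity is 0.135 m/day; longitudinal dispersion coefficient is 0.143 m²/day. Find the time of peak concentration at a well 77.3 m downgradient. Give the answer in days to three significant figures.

For the 1D instantaneous-source solution, setting ∂C/∂t = 0 at fixed x gives v²t² + 2Dt − x² = 0, so t = (√(D² + v²x²) − D)/v².
√(D² + v²x²) = √(0.143² + 0.135² × 77.3²) = 10.44; v² = 0.018225.
t = (10.44 − 0.143)/0.018225 = 565 days (vs. the pure-advection estimate x/v = 573 d).

565 days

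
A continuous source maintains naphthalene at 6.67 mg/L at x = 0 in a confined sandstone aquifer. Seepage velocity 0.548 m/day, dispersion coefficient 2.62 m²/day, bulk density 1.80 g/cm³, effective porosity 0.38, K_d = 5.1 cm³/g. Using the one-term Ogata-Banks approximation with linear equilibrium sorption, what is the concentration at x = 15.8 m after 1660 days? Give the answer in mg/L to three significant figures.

Retardation factor R = 1 + ρ_b·K_d/n = 1 + 1.80 × 5.1/0.38 = 25.16.
Sorption retards both mechanisms: v_R = v/R = 0.02178 m/day, D_R = D/R = 0.1041 m²/day.
v_R·t = 0.02178 × 1660 = 36.1548 m; 2√(D_R t) = 26.29 m; argument = (15.8 − 36.1548)/26.29 = -0.7742.
C = C₀ × ½·erfc(-0.7742) = 6.67 × 0.8632 = 5.76 mg/L.

5.76 mg/L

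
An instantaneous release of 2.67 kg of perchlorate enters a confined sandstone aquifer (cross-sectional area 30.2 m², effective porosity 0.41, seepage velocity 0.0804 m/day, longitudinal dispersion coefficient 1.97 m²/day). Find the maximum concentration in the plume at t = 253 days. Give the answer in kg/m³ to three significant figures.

0.00272 kg/m³

The peak of an instantaneous 1D plume sits at x = vt; there the Gaussian factor is 1 and C_max = M/(n_e·A·√(4πDt)), where n_e·A is the pore area the mass is dissolved in.
√(4πDt) = √(4π × 1.97 × 253) = 79.14 m, so C_max = 2.67/(0.41 × 30.2 × 79.14) = 0.00272 kg/m³.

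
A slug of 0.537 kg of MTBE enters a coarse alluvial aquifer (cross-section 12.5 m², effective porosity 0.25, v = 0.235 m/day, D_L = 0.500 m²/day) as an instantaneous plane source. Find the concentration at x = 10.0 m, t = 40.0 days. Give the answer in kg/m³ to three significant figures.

0.0108 kg/m³

For an instantaneous plane source, C(x,t) = M/(n_e·A·√(4πDt)) · exp(−(x−vt)²/(4Dt)), with n_e·A the pore (flow) area.
Plume center vt = 0.235 × 40.0 = 9.4 m, so the well at 10.0 m is 0.6 m downgradient of the peak.
√(4πDt) = 15.85 m, giving peak height M/(n_e·A·√(4πDt)) = 0.537/(0.25 × 12.5 × 15.85) = 0.01084 kg/m³.
(x−vt)²/(4Dt) = (0.6)²/(4 × 0.500 × 40.0) = 0.004500; exp(−0.004500) = 0.9955.
C = 0.01084 × 0.9955 = 0.0108 kg/m³.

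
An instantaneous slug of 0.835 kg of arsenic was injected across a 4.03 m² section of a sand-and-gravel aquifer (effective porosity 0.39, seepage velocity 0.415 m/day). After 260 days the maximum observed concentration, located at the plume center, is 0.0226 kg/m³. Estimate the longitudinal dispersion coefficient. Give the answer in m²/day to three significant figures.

0.169 m²/day

At the plume center C_max = M/(n_e·A·√(4πDt)), so D = M²/(4πt·(n_e·A·C_max)²).
n_e·A·C_max = 0.39 × 4.03 × 0.0226 = 0.03552 kg/m.
D = 0.835²/(4π × 260 × 0.03552²) = 0.169 m²/day.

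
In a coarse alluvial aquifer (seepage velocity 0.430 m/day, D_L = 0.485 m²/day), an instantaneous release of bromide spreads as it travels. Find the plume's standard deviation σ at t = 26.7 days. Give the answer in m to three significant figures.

5.09 m

Dispersive spreading gives a Gaussian with σ² = 2Dt; advection only shifts the center.
σ = √(2 × 0.485 × 26.7) = 5.09 m.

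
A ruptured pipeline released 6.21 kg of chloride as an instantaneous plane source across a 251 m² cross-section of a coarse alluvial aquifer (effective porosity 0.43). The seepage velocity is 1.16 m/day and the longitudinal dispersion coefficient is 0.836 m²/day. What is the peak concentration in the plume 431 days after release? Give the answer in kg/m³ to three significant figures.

0.000855 kg/m³

The peak of an instantaneous 1D plume sits at x = vt; there the Gaussian factor is 1 and C_max = M/(n_e·A·√(4πDt)), where n_e·A is the pore area the mass is dissolved in.
√(4πDt) = √(4π × 0.836 × 431) = 67.29 m, so C_max = 6.21/(0.43 × 251 × 67.29) = 0.000855 kg/m³.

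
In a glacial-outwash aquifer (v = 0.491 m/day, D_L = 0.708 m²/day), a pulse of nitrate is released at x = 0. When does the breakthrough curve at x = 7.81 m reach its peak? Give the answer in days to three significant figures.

13.2 days

For the 1D instantaneous-source solution, setting ∂C/∂t = 0 at fixed x gives v²t² + 2Dt − x² = 0, so t = (√(D² + v²x²) − D)/v².
√(D² + v²x²) = √(0.708² + 0.491² × 7.81²) = 3.900; v² = 0.241081.
t = (3.900 − 0.708)/0.241081 = 13.2 days (vs. the pure-advection estimate x/v = 15.9 d).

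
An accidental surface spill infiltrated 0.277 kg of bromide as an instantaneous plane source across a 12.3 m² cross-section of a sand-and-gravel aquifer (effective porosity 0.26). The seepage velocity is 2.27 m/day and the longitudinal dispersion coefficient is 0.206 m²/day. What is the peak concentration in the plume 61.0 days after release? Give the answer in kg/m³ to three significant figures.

0.00689 kg/m³

The peak of an instantaneous 1D plume sits at x = vt; there the Gaussian factor is 1 and C_max = M/(n_e·A·√(4πDt)), where n_e·A is the pore area the mass is dissolved in.
√(4πDt) = √(4π × 0.206 × 61.0) = 12.57 m, so C_max = 0.277/(0.26 × 12.3 × 12.57) = 0.00689 kg/m³.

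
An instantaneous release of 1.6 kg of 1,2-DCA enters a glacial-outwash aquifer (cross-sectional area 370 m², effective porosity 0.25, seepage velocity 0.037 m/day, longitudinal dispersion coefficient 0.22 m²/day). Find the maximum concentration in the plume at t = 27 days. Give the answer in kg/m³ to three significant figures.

0.00200 kg/m³

The peak of an instantaneous 1D plume sits at x = vt; there the Gaussian factor is 1 and C_max = M/(n_e·A·√(4πDt)), where n_e·A is the pore area the mass is dissolved in.
√(4πDt) = √(4π × 0.22 × 27) = 8.640 m, so C_max = 1.6/(0.25 × 370 × 8.640) = 0.00200 kg/m³.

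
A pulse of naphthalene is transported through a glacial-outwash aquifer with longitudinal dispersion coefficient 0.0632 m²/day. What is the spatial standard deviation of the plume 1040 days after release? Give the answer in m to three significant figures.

Dispersive spreading gives a Gaussian with σ² = 2Dt; advection only shifts the center.
σ = √(2 × 0.0632 × 1040) = 11.5 m.

11.5 m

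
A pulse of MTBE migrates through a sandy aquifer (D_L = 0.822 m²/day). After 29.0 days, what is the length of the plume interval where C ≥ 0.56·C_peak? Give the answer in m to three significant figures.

14.9 m

The plume is Gaussian with σ = √(2Dt) = √(2 × 0.822 × 29.0) = 6.905 m.
C/C_peak = exp(−Δx²/(2σ²)) = 0.56 ⇒ Δx = σ·√(−2 ln 0.56) = 6.905 × 1.077 = 7.437 m.
Width = 2Δx = 14.9 m.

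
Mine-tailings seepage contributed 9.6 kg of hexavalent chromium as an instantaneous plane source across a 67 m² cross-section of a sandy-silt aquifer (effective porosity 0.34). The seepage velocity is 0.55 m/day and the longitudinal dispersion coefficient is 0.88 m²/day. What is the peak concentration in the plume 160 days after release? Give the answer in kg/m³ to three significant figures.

The peak of an instantaneous 1D plume sits at x = vt; there the Gaussian factor is 1 and C_max = M/(n_e·A·√(4πDt)), where n_e·A is the pore area the mass is dissolved in.
√(4πDt) = √(4π × 0.88 × 160) = 42.06 m, so C_max = 9.6/(0.34 × 67 × 42.06) = 0.0100 kg/m³.

0.0100 kg/m³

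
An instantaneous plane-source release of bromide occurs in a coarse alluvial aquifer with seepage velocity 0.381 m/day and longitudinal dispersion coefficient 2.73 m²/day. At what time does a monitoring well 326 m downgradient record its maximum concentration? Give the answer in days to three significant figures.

837 days

For the 1D instantaneous-source solution, setting ∂C/∂t = 0 at fixed x gives v²t² + 2Dt − x² = 0, so t = (√(D² + v²x²) − D)/v².
√(D² + v²x²) = √(2.73² + 0.381² × 326²) = 124.2; v² = 0.145161.
t = (124.2 − 2.73)/0.145161 = 837 days (vs. the pure-advection estimate x/v = 856 d).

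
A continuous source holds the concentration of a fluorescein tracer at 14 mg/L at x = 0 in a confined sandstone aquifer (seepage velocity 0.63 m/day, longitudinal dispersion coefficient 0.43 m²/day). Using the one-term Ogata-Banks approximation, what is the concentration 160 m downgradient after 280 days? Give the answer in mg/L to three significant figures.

12.0 mg/L

For a continuous step input, C/C₀ ≈ ½·erfc((x−vt)/(2√(Dt))).
vt = 0.63 × 280 = 176.4 m and 2√(Dt) = 2√(0.43 × 280) = 21.95 m.
Argument (x−vt)/(2√(Dt)) = (160 − 176.4)/21.95 = -0.7472; ½·erfc(-0.7472) = 0.8547.
C = 14 × 0.8547 = 12.0 mg/L.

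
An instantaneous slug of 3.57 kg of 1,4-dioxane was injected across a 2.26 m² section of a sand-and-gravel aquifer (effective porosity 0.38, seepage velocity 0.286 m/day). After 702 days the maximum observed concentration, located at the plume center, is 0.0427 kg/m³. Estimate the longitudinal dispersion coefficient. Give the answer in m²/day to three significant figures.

At the plume center C_max = M/(n_e·A·√(4πDt)), so D = M²/(4πt·(n_e·A·C_max)²).
n_e·A·C_max = 0.38 × 2.26 × 0.0427 = 0.03667 kg/m.
D = 3.57²/(4π × 702 × 0.03667²) = 1.07 m²/day.

1.07 m²/day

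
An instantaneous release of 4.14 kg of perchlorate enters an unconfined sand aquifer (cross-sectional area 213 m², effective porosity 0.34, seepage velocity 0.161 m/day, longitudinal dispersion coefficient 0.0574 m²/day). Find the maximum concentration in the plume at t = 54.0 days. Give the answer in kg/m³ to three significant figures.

0.00916 kg/m³

The peak of an instantaneous 1D plume sits at x = vt; there the Gaussian factor is 1 and C_max = M/(n_e·A·√(4πDt)), where n_e·A is the pore area the mass is dissolved in.
√(4πDt) = √(4π × 0.0574 × 54.0) = 6.241 m, so C_max = 4.14/(0.34 × 213 × 6.241) = 0.00916 kg/m³.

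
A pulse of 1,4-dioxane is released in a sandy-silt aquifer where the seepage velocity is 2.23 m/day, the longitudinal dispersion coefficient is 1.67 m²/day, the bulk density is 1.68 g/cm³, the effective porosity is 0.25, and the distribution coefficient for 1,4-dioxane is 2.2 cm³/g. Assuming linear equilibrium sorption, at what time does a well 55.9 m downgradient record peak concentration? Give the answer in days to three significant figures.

390 days

Retardation factor R = 1 + ρ_b·K_d/n = 1 + 1.68 × 2.2/0.25 = 15.78.
Sorption retards both mechanisms: v_R = v/R = 0.1413 m/day, D_R = D/R = 0.1058 m²/day.
Peak time from v_R²t² + 2D_R t − x² = 0: t = (√(D_R² + v_R²x²) − D_R)/v_R².
√(D_R² + v_R²x²) = √(0.1058² + 0.1413² × 55.9²) = 7.899; v_R² = 0.01997.
t = (7.899 − 0.1058)/0.01997 = 390 days.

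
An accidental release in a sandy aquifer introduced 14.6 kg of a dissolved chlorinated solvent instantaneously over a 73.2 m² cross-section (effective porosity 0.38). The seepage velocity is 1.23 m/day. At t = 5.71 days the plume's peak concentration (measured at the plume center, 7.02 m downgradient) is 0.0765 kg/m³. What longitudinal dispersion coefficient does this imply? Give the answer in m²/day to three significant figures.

At the plume center C_max = M/(n_e·A·√(4πDt)), so D = M²/(4πt·(n_e·A·C_max)²).
n_e·A·C_max = 0.38 × 73.2 × 0.0765 = 2.128 kg/m.
D = 14.6²/(4π × 5.71 × 2.128²) = 0.656 m²/day.

0.656 m²/day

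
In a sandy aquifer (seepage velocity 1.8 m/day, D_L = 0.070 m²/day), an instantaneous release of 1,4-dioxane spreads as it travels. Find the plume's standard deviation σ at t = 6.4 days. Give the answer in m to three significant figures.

0.947 m

Dispersive spreading gives a Gaussian with σ² = 2Dt; advection only shifts the center.
σ = √(2 × 0.070 × 6.4) = 0.947 m.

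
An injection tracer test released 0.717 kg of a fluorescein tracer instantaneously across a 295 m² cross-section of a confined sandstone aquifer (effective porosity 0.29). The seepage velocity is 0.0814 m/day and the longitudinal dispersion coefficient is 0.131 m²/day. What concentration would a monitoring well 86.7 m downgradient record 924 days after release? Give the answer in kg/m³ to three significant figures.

0.000164 kg/m³

For an instantaneous plane source, C(x,t) = M/(n_e·A·√(4πDt)) · exp(−(x−vt)²/(4Dt)), with n_e·A the pore (flow) area.
Plume center vt = 0.0814 × 924 = 75.2136 m, so the well at 86.7 m is 11.4864 m downgradient of the peak.
√(4πDt) = 39.00 m, giving peak height M/(n_e·A·√(4πDt)) = 0.717/(0.29 × 295 × 39.00) = 0.0002149 kg/m³.
(x−vt)²/(4Dt) = (11.4864)²/(4 × 0.131 × 924) = 0.2725; exp(−0.2725) = 0.7615.
C = 0.0002149 × 0.7615 = 0.000164 kg/m³.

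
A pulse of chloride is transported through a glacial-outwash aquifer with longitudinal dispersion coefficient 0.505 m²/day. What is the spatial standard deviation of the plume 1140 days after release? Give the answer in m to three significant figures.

Dispersive spreading gives a Gaussian with σ² = 2Dt; advection only shifts the center.
σ = √(2 × 0.505 × 1140) = 33.9 m.

33.9 m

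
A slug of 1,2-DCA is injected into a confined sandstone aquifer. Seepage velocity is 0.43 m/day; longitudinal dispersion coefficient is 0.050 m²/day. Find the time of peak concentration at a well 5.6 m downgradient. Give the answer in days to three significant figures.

For the 1D instantaneous-source solution, setting ∂C/∂t = 0 at fixed x gives v²t² + 2Dt − x² = 0, so t = (√(D² + v²x²) − D)/v².
√(D² + v²x²) = √(0.050² + 0.43² × 5.6²) = 2.409; v² = 0.1849.
t = (2.409 − 0.050)/0.1849 = 12.8 days (vs. the pure-advection estimate x/v = 13.0 d).

12.8 days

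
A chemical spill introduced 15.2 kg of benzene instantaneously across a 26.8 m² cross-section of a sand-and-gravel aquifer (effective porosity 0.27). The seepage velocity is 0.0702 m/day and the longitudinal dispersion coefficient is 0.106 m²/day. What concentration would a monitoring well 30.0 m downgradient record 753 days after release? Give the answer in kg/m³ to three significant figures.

For an instantaneous plane source, C(x,t) = M/(n_e·A·√(4πDt)) · exp(−(x−vt)²/(4Dt)), with n_e·A the pore (flow) area.
Plume center vt = 0.0702 × 753 = 52.8606 m, so the well at 30.0 m is 22.8606 m upgradient of the peak.
√(4πDt) = 31.67 m, giving peak height M/(n_e·A·√(4πDt)) = 15.2/(0.27 × 26.8 × 31.67) = 0.06633 kg/m³.
(x−vt)²/(4Dt) = (-22.8606)²/(4 × 0.106 × 753) = 1.637; exp(−1.637) = 0.1946.
C = 0.06633 × 0.1946 = 0.0129 kg/m³.

0.0129 kg/m³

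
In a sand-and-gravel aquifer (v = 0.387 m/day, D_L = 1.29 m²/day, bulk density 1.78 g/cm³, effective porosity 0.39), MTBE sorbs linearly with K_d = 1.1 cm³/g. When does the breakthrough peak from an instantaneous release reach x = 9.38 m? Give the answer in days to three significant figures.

Retardation factor R = 1 + ρ_b·K_d/n = 1 + 1.78 × 1.1/0.39 = 6.021.
Sorption retards both mechanisms: v_R = v/R = 0.06428 m/day, D_R = D/R = 0.2143 m²/day.
Peak time from v_R²t² + 2D_R t − x² = 0: t = (√(D_R² + v_R²x²) − D_R)/v_R².
√(D_R² + v_R²x²) = √(0.2143² + 0.06428² × 9.38²) = 0.6399; v_R² = 0.004132.
t = (0.6399 − 0.2143)/0.004132 = 103 days.

103 days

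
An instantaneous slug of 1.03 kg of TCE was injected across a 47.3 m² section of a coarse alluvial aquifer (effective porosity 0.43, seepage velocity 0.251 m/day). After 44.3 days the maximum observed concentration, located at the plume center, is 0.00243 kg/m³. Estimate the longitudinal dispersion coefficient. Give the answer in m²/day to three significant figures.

At the plume center C_max = M/(n_e·A·√(4πDt)), so D = M²/(4πt·(n_e·A·C_max)²).
n_e·A·C_max = 0.43 × 47.3 × 0.00243 = 0.04942 kg/m.
D = 1.03²/(4π × 44.3 × 0.04942²) = 0.780 m²/day.

0.780 m²/day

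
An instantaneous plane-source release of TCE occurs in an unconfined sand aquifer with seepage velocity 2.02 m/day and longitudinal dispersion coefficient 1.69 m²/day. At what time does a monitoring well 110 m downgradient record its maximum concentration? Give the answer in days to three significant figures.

54.0 days

For the 1D instantaneous-source solution, setting ∂C/∂t = 0 at fixed x gives v²t² + 2Dt − x² = 0, so t = (√(D² + v²x²) − D)/v².
√(D² + v²x²) = √(1.69² + 2.02² × 110²) = 222.2; v² = 4.0804.
t = (222.2 − 1.69)/4.0804 = 54.0 days (vs. the pure-advection estimate x/v = 54.5 d).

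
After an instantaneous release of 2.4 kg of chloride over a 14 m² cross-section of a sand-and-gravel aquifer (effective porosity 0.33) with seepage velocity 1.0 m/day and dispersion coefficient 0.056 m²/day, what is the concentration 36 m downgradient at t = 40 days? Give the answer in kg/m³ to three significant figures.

0.0164 kg/m³

For an instantaneous plane source, C(x,t) = M/(n_e·A·√(4πDt)) · exp(−(x−vt)²/(4Dt)), with n_e·A the pore (flow) area.
Plume center vt = 1.0 × 40 = 40 m, so the well at 36 m is 4 m upgradient of the peak.
√(4πDt) = 5.306 m, giving peak height M/(n_e·A·√(4πDt)) = 2.4/(0.33 × 14 × 5.306) = 0.09790 kg/m³.
(x−vt)²/(4Dt) = (-4)²/(4 × 0.056 × 40) = 1.786; exp(−1.786) = 0.1676.
C = 0.09790 × 0.1676 = 0.0164 kg/m³.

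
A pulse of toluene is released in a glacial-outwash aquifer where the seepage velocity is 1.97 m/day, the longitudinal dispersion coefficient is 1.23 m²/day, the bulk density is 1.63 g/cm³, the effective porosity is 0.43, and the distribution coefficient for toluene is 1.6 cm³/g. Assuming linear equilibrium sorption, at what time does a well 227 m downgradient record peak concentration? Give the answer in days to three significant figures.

812 days

Retardation factor R = 1 + ρ_b·K_d/n = 1 + 1.63 × 1.6/0.43 = 7.065.
Sorption retards both mechanisms: v_R = v/R = 0.2788 m/day, D_R = D/R = 0.1741 m²/day.
Peak time from v_R²t² + 2D_R t − x² = 0: t = (√(D_R² + v_R²x²) − D_R)/v_R².
√(D_R² + v_R²x²) = √(0.1741² + 0.2788² × 227²) = 63.29; v_R² = 0.07773.
t = (63.29 − 0.1741)/0.07773 = 812 days.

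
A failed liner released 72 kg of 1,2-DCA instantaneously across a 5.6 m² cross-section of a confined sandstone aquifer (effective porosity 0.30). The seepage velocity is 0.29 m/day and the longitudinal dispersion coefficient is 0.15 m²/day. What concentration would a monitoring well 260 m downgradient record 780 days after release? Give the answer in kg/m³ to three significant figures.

For an instantaneous plane source, C(x,t) = M/(n_e·A·√(4πDt)) · exp(−(x−vt)²/(4Dt)), with n_e·A the pore (flow) area.
Plume center vt = 0.29 × 780 = 226.2 m, so the well at 260 m is 33.8 m downgradient of the peak.
√(4πDt) = 38.34 m, giving peak height M/(n_e·A·√(4πDt)) = 72/(0.30 × 5.6 × 38.34) = 1.118 kg/m³.
(x−vt)²/(4Dt) = (33.8)²/(4 × 0.15 × 780) = 2.441; exp(−2.441) = 0.08707.
C = 1.118 × 0.08707 = 0.0973 kg/m³.

0.0973 kg/m³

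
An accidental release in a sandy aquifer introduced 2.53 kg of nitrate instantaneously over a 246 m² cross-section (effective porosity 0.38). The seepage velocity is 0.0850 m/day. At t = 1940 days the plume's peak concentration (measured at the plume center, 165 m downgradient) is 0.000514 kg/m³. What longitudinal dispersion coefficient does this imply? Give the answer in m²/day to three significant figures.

At the plume center C_max = M/(n_e·A·√(4πDt)), so D = M²/(4πt·(n_e·A·C_max)²).
n_e·A·C_max = 0.38 × 246 × 0.000514 = 0.04805 kg/m.
D = 2.53²/(4π × 1940 × 0.04805²) = 0.114 m²/day.

0.114 m²/day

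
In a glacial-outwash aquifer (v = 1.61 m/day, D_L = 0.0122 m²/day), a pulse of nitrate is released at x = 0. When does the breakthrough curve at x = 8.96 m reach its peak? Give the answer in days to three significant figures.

For the 1D instantaneous-source solution, setting ∂C/∂t = 0 at fixed x gives v²t² + 2Dt − x² = 0, so t = (√(D² + v²x²) − D)/v².
√(D² + v²x²) = √(0.0122² + 1.61² × 8.96²) = 14.43; v² = 2.5921.
t = (14.43 − 0.0122)/2.5921 = 5.56 days (vs. the pure-advection estimate x/v = 5.57 d).

5.56 days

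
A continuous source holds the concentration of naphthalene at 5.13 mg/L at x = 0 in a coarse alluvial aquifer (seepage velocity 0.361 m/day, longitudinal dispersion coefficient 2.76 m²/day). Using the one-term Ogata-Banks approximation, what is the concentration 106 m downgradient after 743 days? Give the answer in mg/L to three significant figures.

For a continuous step input, C/C₀ ≈ ½·erfc((x−vt)/(2√(Dt))).
vt = 0.361 × 743 = 268.223 m and 2√(Dt) = 2√(2.76 × 743) = 90.57 m.
Argument (x−vt)/(2√(Dt)) = (106 − 268.223)/90.57 = -1.791; ½·erfc(-1.791) = 0.9943.
C = 5.13 × 0.9943 = 5.10 mg/L.

5.10 mg/L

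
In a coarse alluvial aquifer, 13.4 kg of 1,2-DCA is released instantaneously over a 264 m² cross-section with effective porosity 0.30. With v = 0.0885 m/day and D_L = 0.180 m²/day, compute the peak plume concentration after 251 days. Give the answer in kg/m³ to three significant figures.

0.00710 kg/m³

The peak of an instantaneous 1D plume sits at x = vt; there the Gaussian factor is 1 and C_max = M/(n_e·A·√(4πDt)), where n_e·A is the pore area the mass is dissolved in.
√(4πDt) = √(4π × 0.180 × 251) = 23.83 m, so C_max = 13.4/(0.30 × 264 × 23.83) = 0.00710 kg/m³.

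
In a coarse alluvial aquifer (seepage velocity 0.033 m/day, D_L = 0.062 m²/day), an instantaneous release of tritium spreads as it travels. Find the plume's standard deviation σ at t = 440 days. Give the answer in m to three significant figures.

Dispersive spreading gives a Gaussian with σ² = 2Dt; advection only shifts the center.
σ = √(2 × 0.062 × 440) = 7.39 m.

7.39 m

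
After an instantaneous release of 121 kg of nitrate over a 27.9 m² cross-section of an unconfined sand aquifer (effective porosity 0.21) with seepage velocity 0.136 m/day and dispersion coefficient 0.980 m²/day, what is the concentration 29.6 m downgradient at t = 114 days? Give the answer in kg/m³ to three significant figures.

0.353 kg/m³

For an instantaneous plane source, C(x,t) = M/(n_e·A·√(4πDt)) · exp(−(x−vt)²/(4Dt)), with n_e·A the pore (flow) area.
Plume center vt = 0.136 × 114 = 15.504 m, so the well at 29.6 m is 14.096 m downgradient of the peak.
√(4πDt) = 37.47 m, giving peak height M/(n_e·A·√(4πDt)) = 121/(0.21 × 27.9 × 37.47) = 0.5512 kg/m³.
(x−vt)²/(4Dt) = (14.096)²/(4 × 0.980 × 114) = 0.4446; exp(−0.4446) = 0.6411.
C = 0.5512 × 0.6411 = 0.353 kg/m³.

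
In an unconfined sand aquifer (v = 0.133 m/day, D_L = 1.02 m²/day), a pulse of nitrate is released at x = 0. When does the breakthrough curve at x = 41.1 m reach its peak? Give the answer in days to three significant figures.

257 days

For the 1D instantaneous-source solution, setting ∂C/∂t = 0 at fixed x gives v²t² + 2Dt − x² = 0, so t = (√(D² + v²x²) − D)/v².
√(D² + v²x²) = √(1.02² + 0.133² × 41.1²) = 5.561; v² = 0.017689.
t = (5.561 − 1.02)/0.017689 = 257 days (vs. the pure-advection estimate x/v = 309 d).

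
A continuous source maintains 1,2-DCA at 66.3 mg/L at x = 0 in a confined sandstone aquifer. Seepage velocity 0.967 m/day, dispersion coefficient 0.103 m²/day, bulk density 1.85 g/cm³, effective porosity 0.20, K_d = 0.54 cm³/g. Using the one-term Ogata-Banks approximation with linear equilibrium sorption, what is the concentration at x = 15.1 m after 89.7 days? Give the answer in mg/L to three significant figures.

23.8 mg/L

Retardation factor R = 1 + ρ_b·K_d/n = 1 + 1.85 × 0.54/0.20 = 5.995.
Sorption retards both mechanisms: v_R = v/R = 0.1613 m/day, D_R = D/R = 0.01718 m²/day.
v_R·t = 0.1613 × 89.7 = 14.46861 m; 2√(D_R t) = 2.483 m; argument = (15.1 − 14.46861)/2.483 = 0.2543.
C = C₀ × ½·erfc(0.2543) = 66.3 × 0.3596 = 23.8 mg/L.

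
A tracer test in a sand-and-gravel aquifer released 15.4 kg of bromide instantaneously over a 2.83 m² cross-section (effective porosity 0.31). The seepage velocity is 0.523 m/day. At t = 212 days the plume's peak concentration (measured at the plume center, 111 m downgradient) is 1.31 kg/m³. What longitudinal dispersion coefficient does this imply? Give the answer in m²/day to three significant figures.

At the plume center C_max = M/(n_e·A·√(4πDt)), so D = M²/(4πt·(n_e·A·C_max)²).
n_e·A·C_max = 0.31 × 2.83 × 1.31 = 1.149 kg/m.
D = 15.4²/(4π × 212 × 1.149²) = 0.0674 m²/day.

0.0674 m²/day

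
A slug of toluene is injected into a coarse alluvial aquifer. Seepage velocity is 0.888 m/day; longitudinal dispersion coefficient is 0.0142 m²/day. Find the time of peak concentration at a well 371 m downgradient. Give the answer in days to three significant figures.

418 days

For the 1D instantaneous-source solution, setting ∂C/∂t = 0 at fixed x gives v²t² + 2Dt − x² = 0, so t = (√(D² + v²x²) − D)/v².
√(D² + v²x²) = √(0.0142² + 0.888² × 371²) = 329.4; v² = 0.788544.
t = (329.4 − 0.0142)/0.788544 = 418 days (vs. the pure-advection estimate x/v = 418 d).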